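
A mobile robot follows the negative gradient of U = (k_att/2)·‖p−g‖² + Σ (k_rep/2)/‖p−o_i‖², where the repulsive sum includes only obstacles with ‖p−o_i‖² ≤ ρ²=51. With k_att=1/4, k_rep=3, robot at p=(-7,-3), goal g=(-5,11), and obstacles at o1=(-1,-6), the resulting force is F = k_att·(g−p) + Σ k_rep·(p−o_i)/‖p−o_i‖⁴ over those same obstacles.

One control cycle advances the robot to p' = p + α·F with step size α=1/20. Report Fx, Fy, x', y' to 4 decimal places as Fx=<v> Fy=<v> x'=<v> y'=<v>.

Fx=0.4911 Fy=3.5044 x'=-6.9754 y'=-2.8248

F_att = 1/4·(g−p) = 1/4·(2,14) = (0.5000,3.5000)
o1: d²=45 ≤ ρ²=51; F_rep = 3·(-6,3)/45² = (-0.0089,0.0044)
F = F_att + ΣF_rep = (0.4911,3.5044)
p' = p + 1/20·F = (-6.9754,-2.8248)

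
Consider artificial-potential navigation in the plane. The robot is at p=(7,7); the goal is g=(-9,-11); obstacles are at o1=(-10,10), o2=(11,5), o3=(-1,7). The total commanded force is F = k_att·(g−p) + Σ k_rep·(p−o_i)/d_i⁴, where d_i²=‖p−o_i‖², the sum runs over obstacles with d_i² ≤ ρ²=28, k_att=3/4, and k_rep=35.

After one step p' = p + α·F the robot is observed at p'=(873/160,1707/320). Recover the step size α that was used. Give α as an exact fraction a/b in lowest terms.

F_att = 3/4·(g−p) = 3/4·(-16,-18) = (-12.0000,-13.5000)
o1: d²=298 > ρ²=28 → inactive
o2: d²=20 ≤ ρ²=28; F_rep = 35·(-4,2)/20² = (-0.3500,0.1750)
o3: d²=64 > ρ²=28 → inactive
F = F_att + ΣF_rep = (-12.3500,-13.3250)
Δp = p'−p = (-1.5437,-1.6656); α = Δx/Fx = (-247/160) / (-247/20) = 1/8
check: Δy/Fy = (-533/320) / (-533/40) = 1/8 ✓

α = 1/8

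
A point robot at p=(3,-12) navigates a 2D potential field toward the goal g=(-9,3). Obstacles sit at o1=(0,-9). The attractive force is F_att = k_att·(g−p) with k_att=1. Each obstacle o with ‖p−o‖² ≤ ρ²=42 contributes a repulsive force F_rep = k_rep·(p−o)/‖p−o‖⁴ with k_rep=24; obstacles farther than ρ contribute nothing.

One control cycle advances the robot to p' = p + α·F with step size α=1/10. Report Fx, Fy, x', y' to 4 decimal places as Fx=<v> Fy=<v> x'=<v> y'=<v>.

F_att = 1·(g−p) = 1·(-12,15) = (-12.0000,15.0000)
o1: d²=18 ≤ ρ²=42; F_rep = 24·(3,-3)/18² = (0.2222,-0.2222)
F = F_att + ΣF_rep = (-11.7778,14.7778)
p' = p + 1/10·F = (1.8222,-10.5222)

Fx=-11.7778 Fy=14.7778 x'=1.8222 y'=-10.5222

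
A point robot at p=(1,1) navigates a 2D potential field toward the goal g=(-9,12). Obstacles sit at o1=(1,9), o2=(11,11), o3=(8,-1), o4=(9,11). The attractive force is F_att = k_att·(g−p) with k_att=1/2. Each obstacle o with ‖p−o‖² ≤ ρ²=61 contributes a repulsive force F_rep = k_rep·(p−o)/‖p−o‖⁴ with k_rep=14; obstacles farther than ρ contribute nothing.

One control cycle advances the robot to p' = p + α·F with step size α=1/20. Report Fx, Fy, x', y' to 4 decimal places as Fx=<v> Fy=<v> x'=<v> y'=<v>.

Fx=-5.0349 Fy=5.5100 x'=0.7483 y'=1.2755

F_att = 1/2·(g−p) = 1/2·(-10,11) = (-5.0000,5.5000)
o1: d²=64 > ρ²=61 → inactive
o2: d²=200 > ρ²=61 → inactive
o3: d²=53 ≤ ρ²=61; F_rep = 14·(-7,2)/53² = (-0.0349,0.0100)
o4: d²=164 > ρ²=61 → inactive
F = F_att + ΣF_rep = (-5.0349,5.5100)
p' = p + 1/20·F = (0.7483,1.2755)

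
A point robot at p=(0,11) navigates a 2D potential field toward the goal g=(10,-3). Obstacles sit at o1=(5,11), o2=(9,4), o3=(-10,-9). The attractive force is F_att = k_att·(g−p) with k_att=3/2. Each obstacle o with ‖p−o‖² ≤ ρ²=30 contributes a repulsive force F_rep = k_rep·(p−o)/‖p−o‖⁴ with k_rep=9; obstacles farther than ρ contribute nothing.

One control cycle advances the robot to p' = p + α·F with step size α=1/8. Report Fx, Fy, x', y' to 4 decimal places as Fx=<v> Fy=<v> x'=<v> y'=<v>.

Fx=14.9280 Fy=-21.0000 x'=1.8660 y'=8.3750

F_att = 3/2·(g−p) = 3/2·(10,-14) = (15.0000,-21.0000)
o1: d²=25 ≤ ρ²=30; F_rep = 9·(-5,0)/25² = (-0.0720,0.0000)
o2: d²=130 > ρ²=30 → inactive
o3: d²=500 > ρ²=30 → inactive
F = F_att + ΣF_rep = (14.9280,-21.0000)
p' = p + 1/8·F = (1.8660,8.3750)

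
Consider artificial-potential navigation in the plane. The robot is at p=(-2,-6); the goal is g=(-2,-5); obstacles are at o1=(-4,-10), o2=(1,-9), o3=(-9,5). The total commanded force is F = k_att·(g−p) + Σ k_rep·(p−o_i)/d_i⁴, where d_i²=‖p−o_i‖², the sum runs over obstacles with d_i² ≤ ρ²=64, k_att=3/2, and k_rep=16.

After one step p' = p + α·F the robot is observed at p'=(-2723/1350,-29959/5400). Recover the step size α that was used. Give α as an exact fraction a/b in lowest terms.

α = 1/4

F_att = 3/2·(g−p) = 3/2·(0,1) = (0.0000,1.5000)
o1: d²=20 ≤ ρ²=64; F_rep = 16·(2,4)/20² = (0.0800,0.1600)
o2: d²=18 ≤ ρ²=64; F_rep = 16·(-3,3)/18² = (-0.1481,0.1481)
o3: d²=170 > ρ²=64 → inactive
F = F_att + ΣF_rep = (-0.0681,1.8081)
Δp = p'−p = (-0.0170,0.4520); α = Δx/Fx = (-23/1350) / (-46/675) = 1/4
check: Δy/Fy = (2441/5400) / (2441/1350) = 1/4 ✓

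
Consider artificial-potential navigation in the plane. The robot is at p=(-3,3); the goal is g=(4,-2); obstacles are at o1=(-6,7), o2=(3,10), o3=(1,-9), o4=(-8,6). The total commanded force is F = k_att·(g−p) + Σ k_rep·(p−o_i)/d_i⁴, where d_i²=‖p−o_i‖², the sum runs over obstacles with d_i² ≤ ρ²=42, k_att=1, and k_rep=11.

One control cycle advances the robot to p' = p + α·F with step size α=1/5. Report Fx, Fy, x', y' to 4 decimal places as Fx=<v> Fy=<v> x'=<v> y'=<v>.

Fx=7.1004 Fy=-5.0989 x'=-1.5799 y'=1.9802

F_att = 1·(g−p) = 1·(7,-5) = (7.0000,-5.0000)
o1: d²=25 ≤ ρ²=42; F_rep = 11·(3,-4)/25² = (0.0528,-0.0704)
o2: d²=85 > ρ²=42 → inactive
o3: d²=160 > ρ²=42 → inactive
o4: d²=34 ≤ ρ²=42; F_rep = 11·(5,-3)/34² = (0.0476,-0.0285)
F = F_att + ΣF_rep = (7.1004,-5.0989)
p' = p + 1/5·F = (-1.5799,1.9802)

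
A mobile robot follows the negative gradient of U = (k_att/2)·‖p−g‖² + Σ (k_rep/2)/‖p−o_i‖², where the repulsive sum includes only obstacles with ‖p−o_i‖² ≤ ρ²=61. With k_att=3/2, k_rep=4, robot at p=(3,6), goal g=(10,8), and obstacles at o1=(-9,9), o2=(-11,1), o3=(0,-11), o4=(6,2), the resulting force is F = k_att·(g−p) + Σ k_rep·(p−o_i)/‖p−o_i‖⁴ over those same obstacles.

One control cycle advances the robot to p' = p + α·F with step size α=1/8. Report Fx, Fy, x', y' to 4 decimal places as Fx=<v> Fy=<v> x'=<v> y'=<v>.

Fx=10.4808 Fy=3.0256 x'=4.3101 y'=6.3782

F_att = 3/2·(g−p) = 3/2·(7,2) = (10.5000,3.0000)
o1: d²=153 > ρ²=61 → inactive
o2: d²=221 > ρ²=61 → inactive
o3: d²=298 > ρ²=61 → inactive
o4: d²=25 ≤ ρ²=61; F_rep = 4·(-3,4)/25² = (-0.0192,0.0256)
F = F_att + ΣF_rep = (10.4808,3.0256)
p' = p + 1/8·F = (4.3101,6.3782)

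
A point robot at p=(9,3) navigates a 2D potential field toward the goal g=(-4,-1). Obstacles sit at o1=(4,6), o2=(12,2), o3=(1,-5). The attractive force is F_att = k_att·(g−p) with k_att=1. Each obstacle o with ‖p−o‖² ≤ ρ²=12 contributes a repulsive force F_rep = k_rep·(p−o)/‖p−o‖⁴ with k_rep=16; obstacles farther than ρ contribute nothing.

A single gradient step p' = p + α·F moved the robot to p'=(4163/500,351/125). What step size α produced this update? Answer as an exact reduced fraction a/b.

F_att = 1·(g−p) = 1·(-13,-4) = (-13.0000,-4.0000)
o1: d²=34 > ρ²=12 → inactive
o2: d²=10 ≤ ρ²=12; F_rep = 16·(-3,1)/10² = (-0.4800,0.1600)
o3: d²=128 > ρ²=12 → inactive
F = F_att + ΣF_rep = (-13.4800,-3.8400)
Δp = p'−p = (-0.6740,-0.1920); α = Δx/Fx = (-337/500) / (-337/25) = 1/20
check: Δy/Fy = (-24/125) / (-96/25) = 1/20 ✓

α = 1/20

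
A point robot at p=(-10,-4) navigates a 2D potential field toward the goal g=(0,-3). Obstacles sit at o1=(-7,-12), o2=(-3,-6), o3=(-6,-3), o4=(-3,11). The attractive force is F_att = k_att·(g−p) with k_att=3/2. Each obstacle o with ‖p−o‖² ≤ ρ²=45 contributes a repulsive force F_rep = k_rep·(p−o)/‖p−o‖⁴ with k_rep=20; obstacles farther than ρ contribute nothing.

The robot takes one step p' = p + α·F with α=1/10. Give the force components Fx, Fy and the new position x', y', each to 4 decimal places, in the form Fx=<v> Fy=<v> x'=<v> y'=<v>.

Fx=14.7232 Fy=1.4308 x'=-8.5277 y'=-3.8569

F_att = 3/2·(g−p) = 3/2·(10,1) = (15.0000,1.5000)
o1: d²=73 > ρ²=45 → inactive
o2: d²=53 > ρ²=45 → inactive
o3: d²=17 ≤ ρ²=45; F_rep = 20·(-4,-1)/17² = (-0.2768,-0.0692)
o4: d²=274 > ρ²=45 → inactive
F = F_att + ΣF_rep = (14.7232,1.4308)
p' = p + 1/10·F = (-8.5277,-3.8569)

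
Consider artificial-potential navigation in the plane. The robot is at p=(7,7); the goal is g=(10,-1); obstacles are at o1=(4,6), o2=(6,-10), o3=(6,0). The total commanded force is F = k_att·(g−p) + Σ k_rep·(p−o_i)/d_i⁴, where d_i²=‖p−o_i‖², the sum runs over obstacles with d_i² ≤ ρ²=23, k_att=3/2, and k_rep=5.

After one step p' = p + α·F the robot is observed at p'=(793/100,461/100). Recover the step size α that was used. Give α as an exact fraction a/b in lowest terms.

F_att = 3/2·(g−p) = 3/2·(3,-8) = (4.5000,-12.0000)
o1: d²=10 ≤ ρ²=23; F_rep = 5·(3,1)/10² = (0.1500,0.0500)
o2: d²=290 > ρ²=23 → inactive
o3: d²=50 > ρ²=23 → inactive
F = F_att + ΣF_rep = (4.6500,-11.9500)
Δp = p'−p = (0.9300,-2.3900); α = Δx/Fx = (93/100) / (93/20) = 1/5
check: Δy/Fy = (-239/100) / (-239/20) = 1/5 ✓

α = 1/5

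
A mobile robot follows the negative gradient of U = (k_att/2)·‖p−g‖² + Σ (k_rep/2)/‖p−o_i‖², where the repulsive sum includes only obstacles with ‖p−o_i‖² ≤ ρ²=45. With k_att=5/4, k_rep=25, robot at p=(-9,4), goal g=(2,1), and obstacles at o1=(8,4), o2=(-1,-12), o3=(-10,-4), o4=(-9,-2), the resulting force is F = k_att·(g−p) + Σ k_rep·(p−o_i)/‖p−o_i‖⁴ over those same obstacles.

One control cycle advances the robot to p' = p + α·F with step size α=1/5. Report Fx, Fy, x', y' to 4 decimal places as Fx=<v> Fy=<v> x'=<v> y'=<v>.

Fx=13.7500 Fy=-3.6343 x'=-6.2500 y'=3.2731

F_att = 5/4·(g−p) = 5/4·(11,-3) = (13.7500,-3.7500)
o1: d²=289 > ρ²=45 → inactive
o2: d²=320 > ρ²=45 → inactive
o3: d²=65 > ρ²=45 → inactive
o4: d²=36 ≤ ρ²=45; F_rep = 25·(0,6)/36² = (0.0000,0.1157)
F = F_att + ΣF_rep = (13.7500,-3.6343)
p' = p + 1/5·F = (-6.2500,3.2731)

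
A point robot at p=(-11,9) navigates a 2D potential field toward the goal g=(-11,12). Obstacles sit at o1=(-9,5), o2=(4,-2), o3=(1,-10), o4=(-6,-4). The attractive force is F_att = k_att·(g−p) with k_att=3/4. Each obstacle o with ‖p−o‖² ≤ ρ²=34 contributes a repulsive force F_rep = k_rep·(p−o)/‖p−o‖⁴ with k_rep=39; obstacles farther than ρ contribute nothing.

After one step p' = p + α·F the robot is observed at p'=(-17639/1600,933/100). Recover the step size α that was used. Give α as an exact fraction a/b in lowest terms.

F_att = 3/4·(g−p) = 3/4·(0,3) = (0.0000,2.2500)
o1: d²=20 ≤ ρ²=34; F_rep = 39·(-2,4)/20² = (-0.1950,0.3900)
o2: d²=346 > ρ²=34 → inactive
o3: d²=505 > ρ²=34 → inactive
o4: d²=194 > ρ²=34 → inactive
F = F_att + ΣF_rep = (-0.1950,2.6400)
Δp = p'−p = (-0.0244,0.3300); α = Δx/Fx = (-39/1600) / (-39/200) = 1/8
check: Δy/Fy = (33/100) / (66/25) = 1/8 ✓

α = 1/8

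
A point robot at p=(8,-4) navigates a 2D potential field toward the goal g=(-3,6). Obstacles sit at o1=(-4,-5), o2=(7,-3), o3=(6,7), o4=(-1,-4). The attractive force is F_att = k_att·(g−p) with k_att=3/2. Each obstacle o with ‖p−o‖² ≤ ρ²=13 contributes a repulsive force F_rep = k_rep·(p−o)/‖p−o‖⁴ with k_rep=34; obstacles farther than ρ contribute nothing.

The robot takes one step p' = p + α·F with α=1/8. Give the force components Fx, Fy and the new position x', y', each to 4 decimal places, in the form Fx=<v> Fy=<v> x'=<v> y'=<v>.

Fx=-8.0000 Fy=6.5000 x'=7.0000 y'=-3.1875

F_att = 3/2·(g−p) = 3/2·(-11,10) = (-16.5000,15.0000)
o1: d²=145 > ρ²=13 → inactive
o2: d²=2 ≤ ρ²=13; F_rep = 34·(1,-1)/2² = (8.5000,-8.5000)
o3: d²=125 > ρ²=13 → inactive
o4: d²=81 > ρ²=13 → inactive
F = F_att + ΣF_rep = (-8.0000,6.5000)
p' = p + 1/8·F = (7.0000,-3.1875)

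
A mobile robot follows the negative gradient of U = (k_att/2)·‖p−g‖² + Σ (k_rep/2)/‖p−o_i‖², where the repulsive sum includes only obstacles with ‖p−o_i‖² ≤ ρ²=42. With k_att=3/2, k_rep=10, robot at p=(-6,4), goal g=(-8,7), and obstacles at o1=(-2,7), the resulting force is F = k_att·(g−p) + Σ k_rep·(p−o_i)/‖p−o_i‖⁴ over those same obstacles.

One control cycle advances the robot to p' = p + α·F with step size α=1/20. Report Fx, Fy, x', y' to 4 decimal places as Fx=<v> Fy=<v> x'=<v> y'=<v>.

Fx=-3.0640 Fy=4.4520 x'=-6.1532 y'=4.2226

F_att = 3/2·(g−p) = 3/2·(-2,3) = (-3.0000,4.5000)
o1: d²=25 ≤ ρ²=42; F_rep = 10·(-4,-3)/25² = (-0.0640,-0.0480)
F = F_att + ΣF_rep = (-3.0640,4.4520)
p' = p + 1/20·F = (-6.1532,4.2226)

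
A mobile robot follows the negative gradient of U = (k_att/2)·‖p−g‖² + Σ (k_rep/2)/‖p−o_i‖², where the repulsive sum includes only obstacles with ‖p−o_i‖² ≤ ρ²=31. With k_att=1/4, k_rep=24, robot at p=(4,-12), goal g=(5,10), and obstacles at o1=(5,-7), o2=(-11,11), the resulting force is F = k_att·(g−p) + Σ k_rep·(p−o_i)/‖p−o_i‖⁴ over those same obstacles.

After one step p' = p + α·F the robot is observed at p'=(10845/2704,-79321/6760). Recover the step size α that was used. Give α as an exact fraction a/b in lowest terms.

α = 1/20

F_att = 1/4·(g−p) = 1/4·(1,22) = (0.2500,5.5000)
o1: d²=26 ≤ ρ²=31; F_rep = 24·(-1,-5)/26² = (-0.0355,-0.1775)
o2: d²=754 > ρ²=31 → inactive
F = F_att + ΣF_rep = (0.2145,5.3225)
Δp = p'−p = (0.0107,0.2661); α = Δx/Fx = (29/2704) / (145/676) = 1/20
check: Δy/Fy = (1799/6760) / (1799/338) = 1/20 ✓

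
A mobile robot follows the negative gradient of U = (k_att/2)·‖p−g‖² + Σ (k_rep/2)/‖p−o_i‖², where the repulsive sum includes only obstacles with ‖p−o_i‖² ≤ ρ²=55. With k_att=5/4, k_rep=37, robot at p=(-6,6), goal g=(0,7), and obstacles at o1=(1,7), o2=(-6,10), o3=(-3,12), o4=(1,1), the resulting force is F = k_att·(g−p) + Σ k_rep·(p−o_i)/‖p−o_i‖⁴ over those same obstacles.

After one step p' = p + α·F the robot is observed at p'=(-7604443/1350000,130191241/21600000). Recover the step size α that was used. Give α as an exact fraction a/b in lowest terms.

F_att = 5/4·(g−p) = 5/4·(6,1) = (7.5000,1.2500)
o1: d²=50 ≤ ρ²=55; F_rep = 37·(-7,-1)/50² = (-0.1036,-0.0148)
o2: d²=16 ≤ ρ²=55; F_rep = 37·(0,-4)/16² = (0.0000,-0.5781)
o3: d²=45 ≤ ρ²=55; F_rep = 37·(-3,-6)/45² = (-0.0548,-0.1096)
o4: d²=74 > ρ²=55 → inactive
F = F_att + ΣF_rep = (7.3416,0.5474)
Δp = p'−p = (0.3671,0.0274); α = Δx/Fx = (495557/1350000) / (495557/67500) = 1/20
check: Δy/Fy = (591241/21600000) / (591241/1080000) = 1/20 ✓

α = 1/20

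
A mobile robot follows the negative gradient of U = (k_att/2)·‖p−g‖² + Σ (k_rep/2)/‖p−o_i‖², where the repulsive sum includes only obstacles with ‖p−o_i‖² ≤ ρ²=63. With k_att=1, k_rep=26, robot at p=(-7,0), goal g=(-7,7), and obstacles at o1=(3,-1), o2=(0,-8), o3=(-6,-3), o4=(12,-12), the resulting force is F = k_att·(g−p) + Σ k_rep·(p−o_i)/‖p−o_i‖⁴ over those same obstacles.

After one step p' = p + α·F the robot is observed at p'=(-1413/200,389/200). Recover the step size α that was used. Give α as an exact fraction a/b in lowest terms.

α = 1/4

F_att = 1·(g−p) = 1·(0,7) = (0.0000,7.0000)
o1: d²=101 > ρ²=63 → inactive
o2: d²=113 > ρ²=63 → inactive
o3: d²=10 ≤ ρ²=63; F_rep = 26·(-1,3)/10² = (-0.2600,0.7800)
o4: d²=505 > ρ²=63 → inactive
F = F_att + ΣF_rep = (-0.2600,7.7800)
Δp = p'−p = (-0.0650,1.9450); α = Δx/Fx = (-13/200) / (-13/50) = 1/4
check: Δy/Fy = (389/200) / (389/50) = 1/4 ✓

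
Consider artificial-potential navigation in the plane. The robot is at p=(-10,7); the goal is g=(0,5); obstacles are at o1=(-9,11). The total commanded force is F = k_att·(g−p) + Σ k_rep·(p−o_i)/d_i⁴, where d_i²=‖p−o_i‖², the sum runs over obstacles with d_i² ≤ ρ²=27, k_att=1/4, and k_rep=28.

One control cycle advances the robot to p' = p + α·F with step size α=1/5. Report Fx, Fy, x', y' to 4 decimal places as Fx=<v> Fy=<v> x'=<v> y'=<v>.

Fx=2.4031 Fy=-0.8875 x'=-9.5194 y'=6.8225

F_att = 1/4·(g−p) = 1/4·(10,-2) = (2.5000,-0.5000)
o1: d²=17 ≤ ρ²=27; F_rep = 28·(-1,-4)/17² = (-0.0969,-0.3875)
F = F_att + ΣF_rep = (2.4031,-0.8875)
p' = p + 1/5·F = (-9.5194,6.8225)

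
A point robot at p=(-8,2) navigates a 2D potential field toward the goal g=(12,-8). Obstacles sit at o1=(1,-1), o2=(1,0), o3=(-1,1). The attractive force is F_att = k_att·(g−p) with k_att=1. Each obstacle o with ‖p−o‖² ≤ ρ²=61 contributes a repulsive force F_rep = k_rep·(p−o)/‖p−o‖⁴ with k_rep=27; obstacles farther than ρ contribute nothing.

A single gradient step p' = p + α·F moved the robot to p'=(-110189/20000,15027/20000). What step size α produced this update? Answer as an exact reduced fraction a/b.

α = 1/8

F_att = 1·(g−p) = 1·(20,-10) = (20.0000,-10.0000)
o1: d²=90 > ρ²=61 → inactive
o2: d²=85 > ρ²=61 → inactive
o3: d²=50 ≤ ρ²=61; F_rep = 27·(-7,1)/50² = (-0.0756,0.0108)
F = F_att + ΣF_rep = (19.9244,-9.9892)
Δp = p'−p = (2.4905,-1.2487); α = Δx/Fx = (49811/20000) / (49811/2500) = 1/8
check: Δy/Fy = (-24973/20000) / (-24973/2500) = 1/8 ✓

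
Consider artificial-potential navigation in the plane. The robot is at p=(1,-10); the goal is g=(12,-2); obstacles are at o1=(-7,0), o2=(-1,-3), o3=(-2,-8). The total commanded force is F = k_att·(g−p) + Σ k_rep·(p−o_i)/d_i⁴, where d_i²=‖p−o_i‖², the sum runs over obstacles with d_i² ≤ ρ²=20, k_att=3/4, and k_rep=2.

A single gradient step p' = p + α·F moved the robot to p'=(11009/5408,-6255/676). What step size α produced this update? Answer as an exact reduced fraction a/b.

F_att = 3/4·(g−p) = 3/4·(11,8) = (8.2500,6.0000)
o1: d²=164 > ρ²=20 → inactive
o2: d²=53 > ρ²=20 → inactive
o3: d²=13 ≤ ρ²=20; F_rep = 2·(3,-2)/13² = (0.0355,-0.0237)
F = F_att + ΣF_rep = (8.2855,5.9763)
Δp = p'−p = (1.0357,0.7470); α = Δx/Fx = (5601/5408) / (5601/676) = 1/8
check: Δy/Fy = (505/676) / (1010/169) = 1/8 ✓

α = 1/8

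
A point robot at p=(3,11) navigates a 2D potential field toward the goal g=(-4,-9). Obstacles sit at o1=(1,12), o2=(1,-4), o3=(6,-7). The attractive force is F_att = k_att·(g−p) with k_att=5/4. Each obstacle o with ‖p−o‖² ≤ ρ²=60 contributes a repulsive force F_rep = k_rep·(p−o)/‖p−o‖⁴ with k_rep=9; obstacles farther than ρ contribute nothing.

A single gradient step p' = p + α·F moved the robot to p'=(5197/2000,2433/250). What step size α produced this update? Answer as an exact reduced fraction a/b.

F_att = 5/4·(g−p) = 5/4·(-7,-20) = (-8.7500,-25.0000)
o1: d²=5 ≤ ρ²=60; F_rep = 9·(2,-1)/5² = (0.7200,-0.3600)
o2: d²=229 > ρ²=60 → inactive
o3: d²=333 > ρ²=60 → inactive
F = F_att + ΣF_rep = (-8.0300,-25.3600)
Δp = p'−p = (-0.4015,-1.2680); α = Δx/Fx = (-803/2000) / (-803/100) = 1/20
check: Δy/Fy = (-317/250) / (-634/25) = 1/20 ✓

α = 1/20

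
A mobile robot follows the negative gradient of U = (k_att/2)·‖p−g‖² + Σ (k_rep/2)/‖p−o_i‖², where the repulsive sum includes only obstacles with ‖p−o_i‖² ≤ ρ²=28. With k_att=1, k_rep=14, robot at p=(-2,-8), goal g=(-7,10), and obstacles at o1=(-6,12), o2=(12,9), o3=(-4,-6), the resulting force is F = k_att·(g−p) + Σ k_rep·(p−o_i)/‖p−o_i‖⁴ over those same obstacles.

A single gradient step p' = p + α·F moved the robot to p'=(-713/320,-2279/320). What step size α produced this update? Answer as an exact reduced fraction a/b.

α = 1/20

F_att = 1·(g−p) = 1·(-5,18) = (-5.0000,18.0000)
o1: d²=416 > ρ²=28 → inactive
o2: d²=485 > ρ²=28 → inactive
o3: d²=8 ≤ ρ²=28; F_rep = 14·(2,-2)/8² = (0.4375,-0.4375)
F = F_att + ΣF_rep = (-4.5625,17.5625)
Δp = p'−p = (-0.2281,0.8781); α = Δx/Fx = (-73/320) / (-73/16) = 1/20
check: Δy/Fy = (281/320) / (281/16) = 1/20 ✓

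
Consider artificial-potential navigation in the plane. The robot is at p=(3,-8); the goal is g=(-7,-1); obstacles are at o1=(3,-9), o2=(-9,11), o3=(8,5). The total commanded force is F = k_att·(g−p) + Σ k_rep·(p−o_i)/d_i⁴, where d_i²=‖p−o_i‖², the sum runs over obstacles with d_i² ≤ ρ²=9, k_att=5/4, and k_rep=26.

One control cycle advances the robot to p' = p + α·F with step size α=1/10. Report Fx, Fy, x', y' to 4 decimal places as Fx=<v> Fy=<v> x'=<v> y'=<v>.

F_att = 5/4·(g−p) = 5/4·(-10,7) = (-12.5000,8.7500)
o1: d²=1 ≤ ρ²=9; F_rep = 26·(0,1)/1² = (0.0000,26.0000)
o2: d²=505 > ρ²=9 → inactive
o3: d²=194 > ρ²=9 → inactive
F = F_att + ΣF_rep = (-12.5000,34.7500)
p' = p + 1/10·F = (1.7500,-4.5250)

Fx=-12.5000 Fy=34.7500 x'=1.7500 y'=-4.5250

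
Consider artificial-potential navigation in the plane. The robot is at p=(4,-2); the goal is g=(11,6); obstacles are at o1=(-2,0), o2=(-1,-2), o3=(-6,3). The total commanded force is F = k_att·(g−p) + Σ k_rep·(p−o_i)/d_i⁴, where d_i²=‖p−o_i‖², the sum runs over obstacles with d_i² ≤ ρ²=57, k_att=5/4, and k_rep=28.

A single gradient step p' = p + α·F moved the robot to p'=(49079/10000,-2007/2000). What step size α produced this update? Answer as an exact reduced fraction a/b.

F_att = 5/4·(g−p) = 5/4·(7,8) = (8.7500,10.0000)
o1: d²=40 ≤ ρ²=57; F_rep = 28·(6,-2)/40² = (0.1050,-0.0350)
o2: d²=25 ≤ ρ²=57; F_rep = 28·(5,0)/25² = (0.2240,0.0000)
o3: d²=125 > ρ²=57 → inactive
F = F_att + ΣF_rep = (9.0790,9.9650)
Δp = p'−p = (0.9079,0.9965); α = Δx/Fx = (9079/10000) / (9079/1000) = 1/10
check: Δy/Fy = (1993/2000) / (1993/200) = 1/10 ✓

α = 1/10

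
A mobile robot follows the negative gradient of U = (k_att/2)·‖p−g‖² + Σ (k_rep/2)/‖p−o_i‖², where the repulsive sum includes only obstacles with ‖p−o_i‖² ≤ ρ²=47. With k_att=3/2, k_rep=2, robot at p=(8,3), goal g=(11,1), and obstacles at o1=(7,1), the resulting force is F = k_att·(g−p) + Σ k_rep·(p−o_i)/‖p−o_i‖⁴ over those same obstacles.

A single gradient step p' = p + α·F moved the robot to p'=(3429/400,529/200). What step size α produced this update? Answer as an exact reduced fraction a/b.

F_att = 3/2·(g−p) = 3/2·(3,-2) = (4.5000,-3.0000)
o1: d²=5 ≤ ρ²=47; F_rep = 2·(1,2)/5² = (0.0800,0.1600)
F = F_att + ΣF_rep = (4.5800,-2.8400)
Δp = p'−p = (0.5725,-0.3550); α = Δx/Fx = (229/400) / (229/50) = 1/8
check: Δy/Fy = (-71/200) / (-71/25) = 1/8 ✓

α = 1/8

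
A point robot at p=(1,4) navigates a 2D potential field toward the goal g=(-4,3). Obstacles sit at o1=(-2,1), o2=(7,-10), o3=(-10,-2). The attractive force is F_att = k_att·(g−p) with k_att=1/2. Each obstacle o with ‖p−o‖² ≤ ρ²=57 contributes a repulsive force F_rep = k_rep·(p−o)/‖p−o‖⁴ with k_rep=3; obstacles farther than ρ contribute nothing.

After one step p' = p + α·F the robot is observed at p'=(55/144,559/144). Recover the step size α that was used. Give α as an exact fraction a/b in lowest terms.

F_att = 1/2·(g−p) = 1/2·(-5,-1) = (-2.5000,-0.5000)
o1: d²=18 ≤ ρ²=57; F_rep = 3·(3,3)/18² = (0.0278,0.0278)
o2: d²=232 > ρ²=57 → inactive
o3: d²=157 > ρ²=57 → inactive
F = F_att + ΣF_rep = (-2.4722,-0.4722)
Δp = p'−p = (-0.6181,-0.1181); α = Δx/Fx = (-89/144) / (-89/36) = 1/4
check: Δy/Fy = (-17/144) / (-17/36) = 1/4 ✓

α = 1/4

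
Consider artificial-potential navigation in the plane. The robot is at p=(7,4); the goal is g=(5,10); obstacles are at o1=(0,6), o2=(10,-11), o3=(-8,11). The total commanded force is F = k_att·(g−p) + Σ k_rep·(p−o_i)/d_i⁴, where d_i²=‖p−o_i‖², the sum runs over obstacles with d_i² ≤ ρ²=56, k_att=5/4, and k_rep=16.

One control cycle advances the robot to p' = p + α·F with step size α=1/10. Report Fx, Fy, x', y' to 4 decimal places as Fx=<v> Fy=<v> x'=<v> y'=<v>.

Fx=-2.4601 Fy=7.4886 x'=6.7540 y'=4.7489

F_att = 5/4·(g−p) = 5/4·(-2,6) = (-2.5000,7.5000)
o1: d²=53 ≤ ρ²=56; F_rep = 16·(7,-2)/53² = (0.0399,-0.0114)
o2: d²=234 > ρ²=56 → inactive
o3: d²=274 > ρ²=56 → inactive
F = F_att + ΣF_rep = (-2.4601,7.4886)
p' = p + 1/10·F = (6.7540,4.7489)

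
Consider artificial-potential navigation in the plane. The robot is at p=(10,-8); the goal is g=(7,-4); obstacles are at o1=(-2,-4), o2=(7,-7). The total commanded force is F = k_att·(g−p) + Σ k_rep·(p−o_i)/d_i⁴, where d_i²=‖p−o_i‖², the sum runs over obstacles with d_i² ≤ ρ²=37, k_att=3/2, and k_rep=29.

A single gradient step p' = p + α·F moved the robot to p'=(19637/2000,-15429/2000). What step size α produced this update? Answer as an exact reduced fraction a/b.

F_att = 3/2·(g−p) = 3/2·(-3,4) = (-4.5000,6.0000)
o1: d²=160 > ρ²=37 → inactive
o2: d²=10 ≤ ρ²=37; F_rep = 29·(3,-1)/10² = (0.8700,-0.2900)
F = F_att + ΣF_rep = (-3.6300,5.7100)
Δp = p'−p = (-0.1815,0.2855); α = Δx/Fx = (-363/2000) / (-363/100) = 1/20
check: Δy/Fy = (571/2000) / (571/100) = 1/20 ✓

α = 1/20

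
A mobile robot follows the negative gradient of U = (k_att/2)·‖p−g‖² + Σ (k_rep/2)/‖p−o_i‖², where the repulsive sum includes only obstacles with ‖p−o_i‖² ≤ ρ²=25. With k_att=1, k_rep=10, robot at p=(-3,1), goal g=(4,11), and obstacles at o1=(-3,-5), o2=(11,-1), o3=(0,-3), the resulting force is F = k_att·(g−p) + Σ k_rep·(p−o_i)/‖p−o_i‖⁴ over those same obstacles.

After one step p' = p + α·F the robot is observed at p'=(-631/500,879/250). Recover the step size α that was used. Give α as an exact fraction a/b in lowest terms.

F_att = 1·(g−p) = 1·(7,10) = (7.0000,10.0000)
o1: d²=36 > ρ²=25 → inactive
o2: d²=200 > ρ²=25 → inactive
o3: d²=25 ≤ ρ²=25; F_rep = 10·(-3,4)/25² = (-0.0480,0.0640)
F = F_att + ΣF_rep = (6.9520,10.0640)
Δp = p'−p = (1.7380,2.5160); α = Δx/Fx = (869/500) / (869/125) = 1/4
check: Δy/Fy = (629/250) / (1258/125) = 1/4 ✓

α = 1/4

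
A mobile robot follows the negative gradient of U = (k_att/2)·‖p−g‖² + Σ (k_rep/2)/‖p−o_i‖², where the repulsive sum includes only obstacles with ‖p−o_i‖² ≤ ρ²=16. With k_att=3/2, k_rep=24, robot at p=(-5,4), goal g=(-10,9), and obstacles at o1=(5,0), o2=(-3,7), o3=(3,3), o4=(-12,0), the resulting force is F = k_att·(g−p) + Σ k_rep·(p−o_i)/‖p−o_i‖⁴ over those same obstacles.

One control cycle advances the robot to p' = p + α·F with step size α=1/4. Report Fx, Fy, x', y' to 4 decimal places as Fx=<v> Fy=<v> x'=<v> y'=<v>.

F_att = 3/2·(g−p) = 3/2·(-5,5) = (-7.5000,7.5000)
o1: d²=116 > ρ²=16 → inactive
o2: d²=13 ≤ ρ²=16; F_rep = 24·(-2,-3)/13² = (-0.2840,-0.4260)
o3: d²=65 > ρ²=16 → inactive
o4: d²=65 > ρ²=16 → inactive
F = F_att + ΣF_rep = (-7.7840,7.0740)
p' = p + 1/4·F = (-6.9460,5.7685)

Fx=-7.7840 Fy=7.0740 x'=-6.9460 y'=5.7685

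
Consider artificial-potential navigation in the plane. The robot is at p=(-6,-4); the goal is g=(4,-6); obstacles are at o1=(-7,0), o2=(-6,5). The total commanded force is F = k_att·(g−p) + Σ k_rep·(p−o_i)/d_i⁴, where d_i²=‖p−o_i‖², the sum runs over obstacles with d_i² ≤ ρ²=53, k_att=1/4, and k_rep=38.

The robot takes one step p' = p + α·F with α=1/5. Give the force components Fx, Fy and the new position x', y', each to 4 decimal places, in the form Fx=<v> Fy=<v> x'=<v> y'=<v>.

F_att = 1/4·(g−p) = 1/4·(10,-2) = (2.5000,-0.5000)
o1: d²=17 ≤ ρ²=53; F_rep = 38·(1,-4)/17² = (0.1315,-0.5260)
o2: d²=81 > ρ²=53 → inactive
F = F_att + ΣF_rep = (2.6315,-1.0260)
p' = p + 1/5·F = (-5.4737,-4.2052)

Fx=2.6315 Fy=-1.0260 x'=-5.4737 y'=-4.2052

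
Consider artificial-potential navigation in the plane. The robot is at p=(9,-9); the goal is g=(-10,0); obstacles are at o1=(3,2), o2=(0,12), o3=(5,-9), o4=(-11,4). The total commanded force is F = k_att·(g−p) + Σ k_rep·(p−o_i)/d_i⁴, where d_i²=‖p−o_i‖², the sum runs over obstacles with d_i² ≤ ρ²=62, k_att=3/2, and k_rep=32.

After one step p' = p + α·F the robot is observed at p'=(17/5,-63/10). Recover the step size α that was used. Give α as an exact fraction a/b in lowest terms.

α = 1/5

F_att = 3/2·(g−p) = 3/2·(-19,9) = (-28.5000,13.5000)
o1: d²=157 > ρ²=62 → inactive
o2: d²=522 > ρ²=62 → inactive
o3: d²=16 ≤ ρ²=62; F_rep = 32·(4,0)/16² = (0.5000,0.0000)
o4: d²=569 > ρ²=62 → inactive
F = F_att + ΣF_rep = (-28.0000,13.5000)
Δp = p'−p = (-5.6000,2.7000); α = Δx/Fx = (-28/5) / (-28) = 1/5
check: Δy/Fy = (27/10) / (27/2) = 1/5 ✓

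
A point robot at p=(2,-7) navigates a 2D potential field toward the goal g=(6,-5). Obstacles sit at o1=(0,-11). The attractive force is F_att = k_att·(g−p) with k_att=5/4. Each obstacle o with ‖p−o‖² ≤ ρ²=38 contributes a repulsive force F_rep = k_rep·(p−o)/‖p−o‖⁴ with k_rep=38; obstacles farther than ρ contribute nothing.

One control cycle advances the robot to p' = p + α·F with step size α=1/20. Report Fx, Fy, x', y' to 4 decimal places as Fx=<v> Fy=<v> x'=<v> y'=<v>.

F_att = 5/4·(g−p) = 5/4·(4,2) = (5.0000,2.5000)
o1: d²=20 ≤ ρ²=38; F_rep = 38·(2,4)/20² = (0.1900,0.3800)
F = F_att + ΣF_rep = (5.1900,2.8800)
p' = p + 1/20·F = (2.2595,-6.8560)

Fx=5.1900 Fy=2.8800 x'=2.2595 y'=-6.8560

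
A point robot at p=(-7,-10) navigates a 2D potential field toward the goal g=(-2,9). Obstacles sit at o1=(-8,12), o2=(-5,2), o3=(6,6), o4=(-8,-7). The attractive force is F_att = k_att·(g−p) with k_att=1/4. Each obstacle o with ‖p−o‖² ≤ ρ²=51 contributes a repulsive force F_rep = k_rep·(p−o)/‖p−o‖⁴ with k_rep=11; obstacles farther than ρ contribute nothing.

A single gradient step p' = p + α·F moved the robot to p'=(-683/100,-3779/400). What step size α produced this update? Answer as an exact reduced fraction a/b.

F_att = 1/4·(g−p) = 1/4·(5,19) = (1.2500,4.7500)
o1: d²=485 > ρ²=51 → inactive
o2: d²=148 > ρ²=51 → inactive
o3: d²=425 > ρ²=51 → inactive
o4: d²=10 ≤ ρ²=51; F_rep = 11·(1,-3)/10² = (0.1100,-0.3300)
F = F_att + ΣF_rep = (1.3600,4.4200)
Δp = p'−p = (0.1700,0.5525); α = Δx/Fx = (17/100) / (34/25) = 1/8
check: Δy/Fy = (221/400) / (221/50) = 1/8 ✓

α = 1/8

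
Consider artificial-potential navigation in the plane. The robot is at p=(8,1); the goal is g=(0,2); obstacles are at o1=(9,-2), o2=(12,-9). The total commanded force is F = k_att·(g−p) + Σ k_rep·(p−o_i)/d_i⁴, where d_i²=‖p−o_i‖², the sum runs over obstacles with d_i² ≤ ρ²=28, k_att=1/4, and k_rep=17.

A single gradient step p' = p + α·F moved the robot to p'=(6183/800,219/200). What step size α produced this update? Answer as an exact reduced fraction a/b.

α = 1/8

F_att = 1/4·(g−p) = 1/4·(-8,1) = (-2.0000,0.2500)
o1: d²=10 ≤ ρ²=28; F_rep = 17·(-1,3)/10² = (-0.1700,0.5100)
o2: d²=116 > ρ²=28 → inactive
F = F_att + ΣF_rep = (-2.1700,0.7600)
Δp = p'−p = (-0.2712,0.0950); α = Δx/Fx = (-217/800) / (-217/100) = 1/8
check: Δy/Fy = (19/200) / (19/25) = 1/8 ✓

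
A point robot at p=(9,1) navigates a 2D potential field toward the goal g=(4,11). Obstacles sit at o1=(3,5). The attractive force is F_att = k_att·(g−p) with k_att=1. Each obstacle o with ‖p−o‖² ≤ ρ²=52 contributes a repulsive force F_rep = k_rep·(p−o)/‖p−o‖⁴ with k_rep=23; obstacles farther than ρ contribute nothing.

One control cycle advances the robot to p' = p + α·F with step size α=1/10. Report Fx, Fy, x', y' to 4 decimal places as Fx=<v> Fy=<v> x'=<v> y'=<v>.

F_att = 1·(g−p) = 1·(-5,10) = (-5.0000,10.0000)
o1: d²=52 ≤ ρ²=52; F_rep = 23·(6,-4)/52² = (0.0510,-0.0340)
F = F_att + ΣF_rep = (-4.9490,9.9660)
p' = p + 1/10·F = (8.5051,1.9966)

Fx=-4.9490 Fy=9.9660 x'=8.5051 y'=1.9966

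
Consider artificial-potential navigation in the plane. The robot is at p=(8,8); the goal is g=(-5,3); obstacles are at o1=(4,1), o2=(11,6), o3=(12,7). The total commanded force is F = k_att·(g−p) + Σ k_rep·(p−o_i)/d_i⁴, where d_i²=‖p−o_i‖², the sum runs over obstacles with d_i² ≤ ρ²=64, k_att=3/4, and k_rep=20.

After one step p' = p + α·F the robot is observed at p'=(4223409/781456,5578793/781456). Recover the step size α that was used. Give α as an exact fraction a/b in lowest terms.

F_att = 3/4·(g−p) = 3/4·(-13,-5) = (-9.7500,-3.7500)
o1: d²=65 > ρ²=64 → inactive
o2: d²=13 ≤ ρ²=64; F_rep = 20·(-3,2)/13² = (-0.3550,0.2367)
o3: d²=17 ≤ ρ²=64; F_rep = 20·(-4,1)/17² = (-0.2768,0.0692)
F = F_att + ΣF_rep = (-10.3818,-3.4441)
Δp = p'−p = (-2.5955,-0.8610); α = Δx/Fx = (-2028239/781456) / (-2028239/195364) = 1/4
check: Δy/Fy = (-672855/781456) / (-672855/195364) = 1/4 ✓

α = 1/4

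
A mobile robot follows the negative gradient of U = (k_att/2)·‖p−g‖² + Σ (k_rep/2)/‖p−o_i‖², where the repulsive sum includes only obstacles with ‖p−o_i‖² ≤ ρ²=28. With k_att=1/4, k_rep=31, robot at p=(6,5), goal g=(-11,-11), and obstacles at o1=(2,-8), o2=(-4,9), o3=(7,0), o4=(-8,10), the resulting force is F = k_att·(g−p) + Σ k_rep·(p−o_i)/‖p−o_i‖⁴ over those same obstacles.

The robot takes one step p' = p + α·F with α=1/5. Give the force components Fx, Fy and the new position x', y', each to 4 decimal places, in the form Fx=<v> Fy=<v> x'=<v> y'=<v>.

Fx=-4.2959 Fy=-3.7707 x'=5.1408 y'=4.2459

F_att = 1/4·(g−p) = 1/4·(-17,-16) = (-4.2500,-4.0000)
o1: d²=185 > ρ²=28 → inactive
o2: d²=116 > ρ²=28 → inactive
o3: d²=26 ≤ ρ²=28; F_rep = 31·(-1,5)/26² = (-0.0459,0.2293)
o4: d²=221 > ρ²=28 → inactive
F = F_att + ΣF_rep = (-4.2959,-3.7707)
p' = p + 1/5·F = (5.1408,4.2459)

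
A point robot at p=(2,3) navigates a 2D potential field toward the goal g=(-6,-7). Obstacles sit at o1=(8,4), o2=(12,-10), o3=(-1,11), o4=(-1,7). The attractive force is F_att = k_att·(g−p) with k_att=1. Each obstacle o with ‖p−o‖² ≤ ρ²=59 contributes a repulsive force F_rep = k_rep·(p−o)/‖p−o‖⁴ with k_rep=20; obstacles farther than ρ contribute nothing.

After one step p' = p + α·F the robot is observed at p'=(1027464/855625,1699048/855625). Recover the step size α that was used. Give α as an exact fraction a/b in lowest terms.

α = 1/10

F_att = 1·(g−p) = 1·(-8,-10) = (-8.0000,-10.0000)
o1: d²=37 ≤ ρ²=59; F_rep = 20·(-6,-1)/37² = (-0.0877,-0.0146)
o2: d²=269 > ρ²=59 → inactive
o3: d²=73 > ρ²=59 → inactive
o4: d²=25 ≤ ρ²=59; F_rep = 20·(3,-4)/25² = (0.0960,-0.1280)
F = F_att + ΣF_rep = (-7.9917,-10.1426)
Δp = p'−p = (-0.7992,-1.0143); α = Δx/Fx = (-683786/855625) / (-1367572/171125) = 1/10
check: Δy/Fy = (-867827/855625) / (-1735654/171125) = 1/10 ✓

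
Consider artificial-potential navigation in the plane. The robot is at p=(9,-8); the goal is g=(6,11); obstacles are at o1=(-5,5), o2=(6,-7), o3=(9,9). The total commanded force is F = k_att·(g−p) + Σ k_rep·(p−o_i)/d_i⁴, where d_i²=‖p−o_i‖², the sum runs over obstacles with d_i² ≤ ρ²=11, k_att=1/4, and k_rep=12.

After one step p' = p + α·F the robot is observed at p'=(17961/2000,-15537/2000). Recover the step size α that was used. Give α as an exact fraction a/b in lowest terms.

α = 1/20

F_att = 1/4·(g−p) = 1/4·(-3,19) = (-0.7500,4.7500)
o1: d²=365 > ρ²=11 → inactive
o2: d²=10 ≤ ρ²=11; F_rep = 12·(3,-1)/10² = (0.3600,-0.1200)
o3: d²=289 > ρ²=11 → inactive
F = F_att + ΣF_rep = (-0.3900,4.6300)
Δp = p'−p = (-0.0195,0.2315); α = Δx/Fx = (-39/2000) / (-39/100) = 1/20
check: Δy/Fy = (463/2000) / (463/100) = 1/20 ✓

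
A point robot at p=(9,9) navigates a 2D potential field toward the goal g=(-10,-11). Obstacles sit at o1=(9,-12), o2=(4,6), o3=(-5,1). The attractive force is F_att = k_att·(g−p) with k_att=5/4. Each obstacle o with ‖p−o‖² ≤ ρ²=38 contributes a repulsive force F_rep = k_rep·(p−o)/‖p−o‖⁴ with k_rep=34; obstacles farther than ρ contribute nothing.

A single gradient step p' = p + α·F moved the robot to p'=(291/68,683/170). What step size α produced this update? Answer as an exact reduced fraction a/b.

α = 1/5

F_att = 5/4·(g−p) = 5/4·(-19,-20) = (-23.7500,-25.0000)
o1: d²=441 > ρ²=38 → inactive
o2: d²=34 ≤ ρ²=38; F_rep = 34·(5,3)/34² = (0.1471,0.0882)
o3: d²=260 > ρ²=38 → inactive
F = F_att + ΣF_rep = (-23.6029,-24.9118)
Δp = p'−p = (-4.7206,-4.9824); α = Δx/Fx = (-321/68) / (-1605/68) = 1/5
check: Δy/Fy = (-847/170) / (-847/34) = 1/5 ✓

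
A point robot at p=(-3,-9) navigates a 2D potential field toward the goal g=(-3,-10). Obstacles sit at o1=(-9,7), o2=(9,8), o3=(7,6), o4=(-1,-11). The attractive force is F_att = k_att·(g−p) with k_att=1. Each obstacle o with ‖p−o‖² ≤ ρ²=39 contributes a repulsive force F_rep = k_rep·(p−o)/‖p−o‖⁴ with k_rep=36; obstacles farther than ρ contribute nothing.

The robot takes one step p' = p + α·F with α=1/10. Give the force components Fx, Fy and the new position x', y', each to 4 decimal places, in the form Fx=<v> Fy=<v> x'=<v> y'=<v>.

Fx=-1.1250 Fy=0.1250 x'=-3.1125 y'=-8.9875

F_att = 1·(g−p) = 1·(0,-1) = (0.0000,-1.0000)
o1: d²=292 > ρ²=39 → inactive
o2: d²=433 > ρ²=39 → inactive
o3: d²=325 > ρ²=39 → inactive
o4: d²=8 ≤ ρ²=39; F_rep = 36·(-2,2)/8² = (-1.1250,1.1250)
F = F_att + ΣF_rep = (-1.1250,0.1250)
p' = p + 1/10·F = (-3.1125,-8.9875)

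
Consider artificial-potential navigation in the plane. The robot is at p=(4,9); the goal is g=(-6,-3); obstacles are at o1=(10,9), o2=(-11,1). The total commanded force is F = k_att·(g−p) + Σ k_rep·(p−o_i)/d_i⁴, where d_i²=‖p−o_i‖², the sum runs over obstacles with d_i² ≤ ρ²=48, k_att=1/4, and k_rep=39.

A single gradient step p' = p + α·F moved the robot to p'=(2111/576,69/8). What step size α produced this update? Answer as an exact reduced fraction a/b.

F_att = 1/4·(g−p) = 1/4·(-10,-12) = (-2.5000,-3.0000)
o1: d²=36 ≤ ρ²=48; F_rep = 39·(-6,0)/36² = (-0.1806,0.0000)
o2: d²=289 > ρ²=48 → inactive
F = F_att + ΣF_rep = (-2.6806,-3.0000)
Δp = p'−p = (-0.3351,-0.3750); α = Δx/Fx = (-193/576) / (-193/72) = 1/8
check: Δy/Fy = (-3/8) / (-3) = 1/8 ✓

α = 1/8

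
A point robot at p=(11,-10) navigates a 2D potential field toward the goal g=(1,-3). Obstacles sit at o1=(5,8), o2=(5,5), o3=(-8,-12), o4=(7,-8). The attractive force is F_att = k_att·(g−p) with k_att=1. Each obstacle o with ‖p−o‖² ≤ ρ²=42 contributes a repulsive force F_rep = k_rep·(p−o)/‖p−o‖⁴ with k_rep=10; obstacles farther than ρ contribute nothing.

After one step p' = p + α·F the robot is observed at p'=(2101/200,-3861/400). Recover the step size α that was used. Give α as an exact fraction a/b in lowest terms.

α = 1/20

F_att = 1·(g−p) = 1·(-10,7) = (-10.0000,7.0000)
o1: d²=360 > ρ²=42 → inactive
o2: d²=261 > ρ²=42 → inactive
o3: d²=365 > ρ²=42 → inactive
o4: d²=20 ≤ ρ²=42; F_rep = 10·(4,-2)/20² = (0.1000,-0.0500)
F = F_att + ΣF_rep = (-9.9000,6.9500)
Δp = p'−p = (-0.4950,0.3475); α = Δx/Fx = (-99/200) / (-99/10) = 1/20
check: Δy/Fy = (139/400) / (139/20) = 1/20 ✓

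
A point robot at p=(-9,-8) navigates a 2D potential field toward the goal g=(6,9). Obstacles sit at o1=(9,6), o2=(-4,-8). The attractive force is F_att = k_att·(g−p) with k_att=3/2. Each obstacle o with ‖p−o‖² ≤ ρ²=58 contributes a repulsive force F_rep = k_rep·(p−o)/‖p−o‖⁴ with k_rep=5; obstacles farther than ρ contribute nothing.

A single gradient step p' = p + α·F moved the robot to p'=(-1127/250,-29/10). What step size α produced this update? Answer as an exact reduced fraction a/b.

F_att = 3/2·(g−p) = 3/2·(15,17) = (22.5000,25.5000)
o1: d²=520 > ρ²=58 → inactive
o2: d²=25 ≤ ρ²=58; F_rep = 5·(-5,0)/25² = (-0.0400,0.0000)
F = F_att + ΣF_rep = (22.4600,25.5000)
Δp = p'−p = (4.4920,5.1000); α = Δx/Fx = (1123/250) / (1123/50) = 1/5
check: Δy/Fy = (51/10) / (51/2) = 1/5 ✓

α = 1/5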